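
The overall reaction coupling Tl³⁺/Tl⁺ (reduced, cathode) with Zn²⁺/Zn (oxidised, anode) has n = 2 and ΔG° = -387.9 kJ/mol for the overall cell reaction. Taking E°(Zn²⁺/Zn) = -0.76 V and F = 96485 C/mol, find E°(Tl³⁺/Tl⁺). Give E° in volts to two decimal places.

+1.25 V

E°cell = −ΔG°/(nF) = −(-387.9×10³)/((2)(96485)) = +2.010 V.
Since Tl³⁺/Tl⁺ is the cathode and Zn²⁺/Zn the anode, E°cell = E°(Tl³⁺/Tl⁺) − E°(Zn²⁺/Zn).
So E°(Tl³⁺/Tl⁺) = E°cell + E°(Zn²⁺/Zn) = +2.010 + (-0.76) = +1.25 V.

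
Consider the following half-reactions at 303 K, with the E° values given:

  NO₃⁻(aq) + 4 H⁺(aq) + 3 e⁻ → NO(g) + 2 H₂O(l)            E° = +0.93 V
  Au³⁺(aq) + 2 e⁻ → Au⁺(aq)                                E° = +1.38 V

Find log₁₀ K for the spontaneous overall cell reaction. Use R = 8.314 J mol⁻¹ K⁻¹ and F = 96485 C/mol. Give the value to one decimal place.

44.9

Cathode: Au³⁺/Au⁺; anode: NO₃⁻/NO. E°cell = (+1.38) − (+0.93) = +0.45 V, with n = 6.
ΔG° = −nFE° = −RT ln K, so ln K = nFE°/(RT) = (6)(96485)(+0.45) / ((8.314)(303)) = 103.412.
log₁₀ K = 103.412 / ln 10 = 44.9.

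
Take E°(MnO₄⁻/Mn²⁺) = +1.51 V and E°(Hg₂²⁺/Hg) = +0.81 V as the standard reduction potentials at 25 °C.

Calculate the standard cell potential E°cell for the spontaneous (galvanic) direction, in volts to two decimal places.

The MnO₄⁻/Mn²⁺ couple has the higher reduction potential, so it is the cathode; Hg₂²⁺/Hg is oxidised at the anode.
E°cell = E°(cathode) − E°(anode) = (+1.51) − (+0.81) = +0.70 V.

+0.70 V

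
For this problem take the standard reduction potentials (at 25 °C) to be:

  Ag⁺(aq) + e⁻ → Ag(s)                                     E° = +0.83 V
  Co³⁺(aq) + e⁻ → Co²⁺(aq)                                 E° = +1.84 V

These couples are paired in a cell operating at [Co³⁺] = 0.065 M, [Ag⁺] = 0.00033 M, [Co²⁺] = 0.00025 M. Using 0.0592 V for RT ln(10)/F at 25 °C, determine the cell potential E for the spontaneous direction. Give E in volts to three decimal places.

Co³⁺/Co²⁺ is the cathode (higher E°), Ag⁺/Ag the anode: E°cell = +1.84 − (+0.83) = +1.01 V, n = 1.
Overall: Co³⁺(aq) + Ag(s) → Co²⁺(aq) + Ag⁺(aq)
Q = [Co²⁺]·[Ag⁺] / ([Co³⁺]); log Q = -5.896.
E = E° − (0.0592/n) log Q = +1.01 − (0.0592/1)(-5.896) = +1.359 V.

+1.359 V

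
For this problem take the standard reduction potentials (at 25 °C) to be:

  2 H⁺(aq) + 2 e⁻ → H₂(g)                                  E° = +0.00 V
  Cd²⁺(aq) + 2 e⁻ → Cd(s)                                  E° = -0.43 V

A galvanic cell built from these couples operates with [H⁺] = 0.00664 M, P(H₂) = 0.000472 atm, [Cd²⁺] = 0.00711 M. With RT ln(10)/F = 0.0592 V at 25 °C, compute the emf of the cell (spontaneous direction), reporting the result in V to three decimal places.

H⁺/H₂ is the cathode (higher E°), Cd²⁺/Cd the anode: E°cell = +0.00 − (-0.43) = +0.43 V, n = 2.
Overall: 2 H⁺(aq) + Cd(s) → H₂(g) + Cd²⁺(aq)
Q = P(H₂)·[Cd²⁺] / ([H⁺]^2); log Q = -1.119.
E = E° − (0.0592/n) log Q = +0.43 − (0.0592/2)(-1.119) = +0.463 V.

+0.463 V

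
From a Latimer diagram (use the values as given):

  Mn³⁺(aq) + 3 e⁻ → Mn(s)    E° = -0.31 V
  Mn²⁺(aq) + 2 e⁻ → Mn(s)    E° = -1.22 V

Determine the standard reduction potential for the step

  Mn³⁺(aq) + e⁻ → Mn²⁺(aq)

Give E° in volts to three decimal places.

Sequential free energies add, so n₃E°₃ = n₁E°₁ + n₂E°₂.
With n₃ = 3, and the known step contributing 2×(-1.22) V, the unknown satisfies 1·E° = 3×(-0.31) − 2×(-1.22) = +1.510.
E° = +1.510 / 1 = +1.510 V.

+1.510 V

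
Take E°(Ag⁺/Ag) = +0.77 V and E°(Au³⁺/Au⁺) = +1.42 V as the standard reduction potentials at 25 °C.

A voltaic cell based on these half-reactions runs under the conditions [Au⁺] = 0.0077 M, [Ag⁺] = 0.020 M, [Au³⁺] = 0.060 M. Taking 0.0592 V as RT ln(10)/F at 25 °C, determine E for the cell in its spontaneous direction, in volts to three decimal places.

+0.777 V

Au³⁺/Au⁺ is the cathode (higher E°), Ag⁺/Ag the anode: E°cell = +1.42 − (+0.77) = +0.65 V, n = 2.
Overall: Au³⁺(aq) + 2 Ag(s) → Au⁺(aq) + 2 Ag⁺(aq)
Q = [Au⁺]·[Ag⁺]^2 / ([Au³⁺]); log Q = -4.290.
E = E° − (0.0592/n) log Q = +0.65 − (0.0592/2)(-4.290) = +0.777 V.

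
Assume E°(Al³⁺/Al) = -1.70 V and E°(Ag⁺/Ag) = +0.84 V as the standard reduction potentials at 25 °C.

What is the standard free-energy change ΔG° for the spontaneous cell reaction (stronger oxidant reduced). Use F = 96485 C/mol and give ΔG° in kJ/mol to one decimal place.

-735.2 kJ/mol

Ag⁺/Ag (E° = +0.84 V) is the cathode; Al³⁺/Al (E° = -1.70 V) is the anode, so E°cell = +2.54 V.
Balancing electrons gives n = 3 (lcm of 1 and 3).
ΔG° = −nFE° = −(3)(96485)(+2.54) = -735,216 J = -735.2 kJ/mol.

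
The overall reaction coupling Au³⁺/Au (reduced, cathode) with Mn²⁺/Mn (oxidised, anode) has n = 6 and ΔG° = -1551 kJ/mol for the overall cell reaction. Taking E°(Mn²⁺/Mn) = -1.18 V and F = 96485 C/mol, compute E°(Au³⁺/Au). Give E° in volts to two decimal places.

E°cell = −ΔG°/(nF) = −(-1551×10³)/((6)(96485)) = +2.679 V.
Since Au³⁺/Au is the cathode and Mn²⁺/Mn the anode, E°cell = E°(Au³⁺/Au) − E°(Mn²⁺/Mn).
So E°(Au³⁺/Au) = E°cell + E°(Mn²⁺/Mn) = +2.679 + (-1.18) = +1.50 V.

+1.50 V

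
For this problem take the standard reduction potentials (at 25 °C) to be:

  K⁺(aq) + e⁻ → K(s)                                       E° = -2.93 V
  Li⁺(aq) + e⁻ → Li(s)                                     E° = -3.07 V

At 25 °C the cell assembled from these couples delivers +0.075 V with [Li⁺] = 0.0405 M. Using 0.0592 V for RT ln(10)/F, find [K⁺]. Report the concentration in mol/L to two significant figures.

K⁺/K is the cathode, Li⁺/Li the anode: E°cell = +0.14 V, n = 1.
Overall reaction: K⁺(aq) + Li(s) → K(s) + Li⁺(aq); Q = [Li⁺]^1/[K⁺]^1.
From E = E° − (0.0592/n) log Q: log Q = (E° − E)·n/0.0592 = (+0.14 − (+0.075))·1/0.0592 = 1.0980.
So 1·log[K⁺] = 1·log(0.0405) − log Q = -1.3925 − (1.0980) = -2.4905; [K⁺] = 10^(-2.4905) ≈ 0.0032 M.

0.0032 M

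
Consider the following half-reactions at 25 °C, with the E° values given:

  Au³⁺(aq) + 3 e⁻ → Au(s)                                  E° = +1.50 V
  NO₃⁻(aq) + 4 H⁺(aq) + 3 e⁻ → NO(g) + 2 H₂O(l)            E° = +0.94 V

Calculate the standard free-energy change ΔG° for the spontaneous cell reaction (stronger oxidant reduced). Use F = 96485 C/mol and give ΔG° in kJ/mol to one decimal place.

Au³⁺/Au (E° = +1.50 V) is the cathode; NO₃⁻/NO (E° = +0.94 V) is the anode, so E°cell = +0.56 V.
Balancing electrons gives n = 3 (lcm of 3 and 3).
ΔG° = −nFE° = −(3)(96485)(+0.56) = -162,095 J = -162.1 kJ/mol.

-162.1 kJ/mol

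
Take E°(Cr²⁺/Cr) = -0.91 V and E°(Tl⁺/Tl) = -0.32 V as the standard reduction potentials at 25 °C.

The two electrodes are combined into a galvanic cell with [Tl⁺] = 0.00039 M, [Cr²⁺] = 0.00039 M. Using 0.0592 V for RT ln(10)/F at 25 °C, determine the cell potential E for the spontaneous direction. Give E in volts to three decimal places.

Tl⁺/Tl is the cathode (higher E°), Cr²⁺/Cr the anode: E°cell = -0.32 − (-0.91) = +0.59 V, n = 2.
Overall: 2 Tl⁺(aq) + Cr(s) → 2 Tl(s) + Cr²⁺(aq)
Q = [Cr²⁺] / ([Tl⁺]^2); log Q = 3.409.
E = E° − (0.0592/n) log Q = +0.59 − (0.0592/2)(3.409) = +0.489 V.

+0.489 V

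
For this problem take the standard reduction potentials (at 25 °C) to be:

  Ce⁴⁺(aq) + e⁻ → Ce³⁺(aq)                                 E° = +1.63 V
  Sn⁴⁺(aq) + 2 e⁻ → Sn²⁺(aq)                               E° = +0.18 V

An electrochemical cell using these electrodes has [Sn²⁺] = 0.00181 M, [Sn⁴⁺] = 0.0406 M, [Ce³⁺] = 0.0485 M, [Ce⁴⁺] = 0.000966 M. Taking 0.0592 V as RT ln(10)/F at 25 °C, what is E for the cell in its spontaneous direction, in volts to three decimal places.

+1.309 V

Ce⁴⁺/Ce³⁺ is the cathode (higher E°), Sn⁴⁺/Sn²⁺ the anode: E°cell = +1.63 − (+0.18) = +1.45 V, n = 2.
Overall: 2 Ce⁴⁺(aq) + Sn²⁺(aq) → 2 Ce³⁺(aq) + Sn⁴⁺(aq)
Q = [Ce³⁺]^2·[Sn⁴⁺] / ([Ce⁴⁺]^2·[Sn²⁺]); log Q = 4.752.
E = E° − (0.0592/n) log Q = +1.45 − (0.0592/2)(4.752) = +1.309 V.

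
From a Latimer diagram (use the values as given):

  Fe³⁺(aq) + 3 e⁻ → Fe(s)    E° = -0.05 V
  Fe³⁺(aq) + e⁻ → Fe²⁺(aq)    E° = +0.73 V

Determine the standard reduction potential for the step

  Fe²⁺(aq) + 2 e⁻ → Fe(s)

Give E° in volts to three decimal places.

-0.440 V

Sequential free energies add, so n₃E°₃ = n₁E°₁ + n₂E°₂.
With n₃ = 3, and the known step contributing 1×(+0.73) V, the unknown satisfies 2·E° = 3×(-0.05) − 1×(+0.73) = -0.880.
E° = -0.880 / 2 = -0.440 V.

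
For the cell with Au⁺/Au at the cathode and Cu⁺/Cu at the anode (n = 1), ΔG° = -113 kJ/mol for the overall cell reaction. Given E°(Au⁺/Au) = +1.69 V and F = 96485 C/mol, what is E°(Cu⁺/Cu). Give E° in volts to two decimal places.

+0.52 V

E°cell = −ΔG°/(nF) = −(-113×10³)/((1)(96485)) = +1.171 V.
Since Au⁺/Au is the cathode and Cu⁺/Cu the anode, E°cell = E°(Au⁺/Au) − E°(Cu⁺/Cu).
So E°(Cu⁺/Cu) = E°(Au⁺/Au) − E°cell = (+1.69) − (+1.171) = +0.52 V.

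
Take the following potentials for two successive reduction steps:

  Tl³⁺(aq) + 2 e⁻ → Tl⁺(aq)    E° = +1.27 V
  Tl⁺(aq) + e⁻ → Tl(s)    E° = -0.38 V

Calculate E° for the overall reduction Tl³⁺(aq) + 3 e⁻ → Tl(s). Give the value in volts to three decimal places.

Standard free energies of sequential steps add: ΔG°₃ = ΔG°₁ + ΔG°₂, so n₃E°₃ = n₁E°₁ + n₂E°₂.
E°₃ = (2×+1.27 + 1×-0.38) / 3 = (+2.160) / 3 = +0.720 V.

+0.720 V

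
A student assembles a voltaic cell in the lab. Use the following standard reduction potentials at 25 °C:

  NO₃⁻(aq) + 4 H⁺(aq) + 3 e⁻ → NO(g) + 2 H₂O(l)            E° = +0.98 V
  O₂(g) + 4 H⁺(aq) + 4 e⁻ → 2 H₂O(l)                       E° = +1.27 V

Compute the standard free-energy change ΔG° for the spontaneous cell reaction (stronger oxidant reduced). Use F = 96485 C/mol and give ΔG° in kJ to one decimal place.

O₂/H₂O (E° = +1.27 V) is the cathode; NO₃⁻/NO (E° = +0.98 V) is the anode, so E°cell = +0.29 V.
Balancing electrons gives n = 12 (lcm of 4 and 3).
ΔG° = −nFE° = −(12)(96485)(+0.29) = -335,768 J = -335.8 kJ.

-335.8 kJ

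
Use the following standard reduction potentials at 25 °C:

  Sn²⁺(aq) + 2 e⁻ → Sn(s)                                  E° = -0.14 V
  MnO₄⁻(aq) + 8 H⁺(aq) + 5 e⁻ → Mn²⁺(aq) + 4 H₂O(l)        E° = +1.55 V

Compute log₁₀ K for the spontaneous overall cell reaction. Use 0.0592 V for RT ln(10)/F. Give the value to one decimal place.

285.5

Cathode: MnO₄⁻/Mn²⁺; anode: Sn²⁺/Sn. E°cell = +1.69 V, n = 10.
log K = nE°cell / 0.0592 = (10)(+1.69) / 0.0592 = 285.5.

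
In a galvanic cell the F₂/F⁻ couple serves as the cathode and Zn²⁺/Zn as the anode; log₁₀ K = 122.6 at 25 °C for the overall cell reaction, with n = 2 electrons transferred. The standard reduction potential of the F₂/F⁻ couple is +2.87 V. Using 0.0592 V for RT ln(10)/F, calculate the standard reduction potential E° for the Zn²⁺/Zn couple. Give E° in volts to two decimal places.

-0.76 V

E°cell = (0.0592/n)·log K = (0.0592/2)(122.6) = +3.629 V.
Since F₂/F⁻ is the cathode and Zn²⁺/Zn the anode, E°cell = E°(F₂/F⁻) − E°(Zn²⁺/Zn).
So E°(Zn²⁺/Zn) = E°(F₂/F⁻) − E°cell = (+2.87) − (+3.629) = -0.76 V.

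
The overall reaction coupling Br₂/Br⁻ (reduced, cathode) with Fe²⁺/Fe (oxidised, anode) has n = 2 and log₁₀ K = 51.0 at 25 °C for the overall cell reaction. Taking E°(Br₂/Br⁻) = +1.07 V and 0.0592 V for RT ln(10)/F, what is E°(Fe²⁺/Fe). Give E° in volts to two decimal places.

E°cell = (0.0592/n)·log K = (0.0592/2)(51.0) = +1.510 V.
Since Br₂/Br⁻ is the cathode and Fe²⁺/Fe the anode, E°cell = E°(Br₂/Br⁻) − E°(Fe²⁺/Fe).
So E°(Fe²⁺/Fe) = E°(Br₂/Br⁻) − E°cell = (+1.07) − (+1.510) = -0.44 V.

-0.44 V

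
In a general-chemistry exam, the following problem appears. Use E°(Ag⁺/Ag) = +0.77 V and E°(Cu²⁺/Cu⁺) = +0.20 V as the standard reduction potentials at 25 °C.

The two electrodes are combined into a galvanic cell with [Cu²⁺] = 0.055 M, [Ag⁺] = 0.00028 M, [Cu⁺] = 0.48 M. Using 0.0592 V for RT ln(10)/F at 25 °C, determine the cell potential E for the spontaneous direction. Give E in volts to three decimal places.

+0.415 V

Ag⁺/Ag is the cathode (higher E°), Cu²⁺/Cu⁺ the anode: E°cell = +0.77 − (+0.20) = +0.57 V, n = 1.
Overall: Ag⁺(aq) + Cu⁺(aq) → Ag(s) + Cu²⁺(aq)
Q = [Cu²⁺] / ([Ag⁺]·[Cu⁺]); log Q = 2.612.
E = E° − (0.0592/n) log Q = +0.57 − (0.0592/1)(2.612) = +0.415 V.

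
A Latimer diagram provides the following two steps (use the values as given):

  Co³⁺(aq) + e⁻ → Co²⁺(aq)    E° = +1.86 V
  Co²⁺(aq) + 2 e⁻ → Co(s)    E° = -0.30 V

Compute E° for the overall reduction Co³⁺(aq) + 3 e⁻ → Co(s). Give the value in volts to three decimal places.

+0.420 V

Standard free energies of sequential steps add: ΔG°₃ = ΔG°₁ + ΔG°₂, so n₃E°₃ = n₁E°₁ + n₂E°₂.
E°₃ = (1×+1.86 + 2×-0.30) / 3 = (+1.260) / 3 = +0.420 V.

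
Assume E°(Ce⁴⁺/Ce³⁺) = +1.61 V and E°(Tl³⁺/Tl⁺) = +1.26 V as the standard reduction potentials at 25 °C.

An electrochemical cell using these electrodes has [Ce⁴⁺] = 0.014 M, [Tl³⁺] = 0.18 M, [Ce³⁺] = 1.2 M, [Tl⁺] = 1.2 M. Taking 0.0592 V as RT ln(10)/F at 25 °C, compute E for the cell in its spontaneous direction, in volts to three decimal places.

+0.260 V

Ce⁴⁺/Ce³⁺ is the cathode (higher E°), Tl³⁺/Tl⁺ the anode: E°cell = +1.61 − (+1.26) = +0.35 V, n = 2.
Overall: 2 Ce⁴⁺(aq) + Tl⁺(aq) → 2 Ce³⁺(aq) + Tl³⁺(aq)
Q = [Ce³⁺]^2·[Tl³⁺] / ([Ce⁴⁺]^2·[Tl⁺]); log Q = 3.042.
E = E° − (0.0592/n) log Q = +0.35 − (0.0592/2)(3.042) = +0.260 V.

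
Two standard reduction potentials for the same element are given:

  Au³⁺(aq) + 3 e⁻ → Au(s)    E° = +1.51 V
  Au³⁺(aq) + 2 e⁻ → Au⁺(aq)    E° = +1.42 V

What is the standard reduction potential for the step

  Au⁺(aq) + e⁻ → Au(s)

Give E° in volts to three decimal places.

Sequential free energies add, so n₃E°₃ = n₁E°₁ + n₂E°₂.
With n₃ = 3, and the known step contributing 2×(+1.42) V, the unknown satisfies 1·E° = 3×(+1.51) − 2×(+1.42) = +1.690.
E° = +1.690 / 1 = +1.690 V.

+1.690 V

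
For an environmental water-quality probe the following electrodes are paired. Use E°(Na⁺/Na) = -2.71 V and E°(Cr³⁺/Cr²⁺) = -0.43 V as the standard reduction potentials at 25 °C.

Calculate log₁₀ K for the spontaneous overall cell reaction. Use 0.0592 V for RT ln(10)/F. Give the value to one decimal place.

38.5

Cathode: Cr³⁺/Cr²⁺; anode: Na⁺/Na. E°cell = +2.28 V, n = 1.
log K = nE°cell / 0.0592 = (1)(+2.28) / 0.0592 = 38.5.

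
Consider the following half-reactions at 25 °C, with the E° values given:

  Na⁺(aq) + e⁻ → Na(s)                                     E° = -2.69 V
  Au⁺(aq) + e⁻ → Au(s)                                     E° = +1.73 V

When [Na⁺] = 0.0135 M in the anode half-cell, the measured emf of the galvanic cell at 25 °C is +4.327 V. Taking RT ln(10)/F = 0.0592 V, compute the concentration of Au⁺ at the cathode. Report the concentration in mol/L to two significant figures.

0.00036 M

Au⁺/Au is the cathode, Na⁺/Na the anode: E°cell = +4.42 V, n = 1.
Overall reaction: Au⁺(aq) + Na(s) → Au(s) + Na⁺(aq); Q = [Na⁺]^1/[Au⁺]^1.
From E = E° − (0.0592/n) log Q: log Q = (E° − E)·n/0.0592 = (+4.42 − (+4.327))·1/0.0592 = 1.5709.
So 1·log[Au⁺] = 1·log(0.0135) − log Q = -1.8697 − (1.5709) = -3.4406; [Au⁺] = 10^(-3.4406) ≈ 0.00036 M.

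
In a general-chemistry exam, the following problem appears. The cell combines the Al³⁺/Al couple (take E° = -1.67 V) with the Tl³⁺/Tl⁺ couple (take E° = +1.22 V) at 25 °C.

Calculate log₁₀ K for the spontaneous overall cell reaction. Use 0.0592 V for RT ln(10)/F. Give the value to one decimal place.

292.9

Cathode: Tl³⁺/Tl⁺; anode: Al³⁺/Al. E°cell = +2.89 V, n = 6.
log K = nE°cell / 0.0592 = (6)(+2.89) / 0.0592 = 292.9.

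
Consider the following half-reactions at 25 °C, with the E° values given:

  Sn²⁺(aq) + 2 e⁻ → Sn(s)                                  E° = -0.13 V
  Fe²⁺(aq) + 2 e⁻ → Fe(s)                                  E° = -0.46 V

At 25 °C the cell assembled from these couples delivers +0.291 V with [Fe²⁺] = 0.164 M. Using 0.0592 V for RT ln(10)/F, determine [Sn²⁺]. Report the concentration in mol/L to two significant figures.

Sn²⁺/Sn is the cathode, Fe²⁺/Fe the anode: E°cell = +0.33 V, n = 2.
Overall reaction: Sn²⁺(aq) + Fe(s) → Sn(s) + Fe²⁺(aq); Q = [Fe²⁺]^1/[Sn²⁺]^1.
From E = E° − (0.0592/n) log Q: log Q = (E° − E)·n/0.0592 = (+0.33 − (+0.291))·2/0.0592 = 1.3176.
So 1·log[Sn²⁺] = 1·log(0.164) − log Q = -0.7852 − (1.3176) = -2.1028; [Sn²⁺] = 10^(-2.1028) ≈ 0.0079 M.

0.0079 M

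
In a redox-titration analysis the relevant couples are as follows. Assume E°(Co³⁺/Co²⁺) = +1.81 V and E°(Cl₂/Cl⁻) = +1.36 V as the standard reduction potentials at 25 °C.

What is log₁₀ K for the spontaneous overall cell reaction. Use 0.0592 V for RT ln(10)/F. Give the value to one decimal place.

Cathode: Co³⁺/Co²⁺; anode: Cl₂/Cl⁻. E°cell = +0.45 V, n = 2.
log K = nE°cell / 0.0592 = (2)(+0.45) / 0.0592 = 15.2.

15.2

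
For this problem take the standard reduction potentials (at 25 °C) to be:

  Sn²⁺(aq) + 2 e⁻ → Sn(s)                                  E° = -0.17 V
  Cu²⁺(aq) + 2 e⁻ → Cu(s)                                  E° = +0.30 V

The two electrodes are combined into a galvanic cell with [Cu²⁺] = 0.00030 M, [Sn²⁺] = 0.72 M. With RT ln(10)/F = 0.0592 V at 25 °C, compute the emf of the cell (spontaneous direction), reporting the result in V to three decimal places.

Cu²⁺/Cu is the cathode (higher E°), Sn²⁺/Sn the anode: E°cell = +0.30 − (-0.17) = +0.47 V, n = 2.
Overall: Cu²⁺(aq) + Sn(s) → Cu(s) + Sn²⁺(aq)
Q = [Sn²⁺] / ([Cu²⁺]); log Q = 3.380.
E = E° − (0.0592/n) log Q = +0.47 − (0.0592/2)(3.380) = +0.370 V.

+0.370 V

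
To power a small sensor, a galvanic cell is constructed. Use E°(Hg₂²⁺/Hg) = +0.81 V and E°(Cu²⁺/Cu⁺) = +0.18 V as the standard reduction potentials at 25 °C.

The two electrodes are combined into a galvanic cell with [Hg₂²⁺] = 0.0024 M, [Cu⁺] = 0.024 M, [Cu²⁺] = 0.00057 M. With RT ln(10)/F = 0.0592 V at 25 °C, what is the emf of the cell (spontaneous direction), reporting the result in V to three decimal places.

Hg₂²⁺/Hg is the cathode (higher E°), Cu²⁺/Cu⁺ the anode: E°cell = +0.81 − (+0.18) = +0.63 V, n = 2.
Overall: Hg₂²⁺(aq) + 2 Cu⁺(aq) → 2 Hg(l) + 2 Cu²⁺(aq)
Q = [Cu²⁺]^2 / ([Hg₂²⁺]·[Cu⁺]^2); log Q = -0.629.
E = E° − (0.0592/n) log Q = +0.63 − (0.0592/2)(-0.629) = +0.649 V.

+0.649 V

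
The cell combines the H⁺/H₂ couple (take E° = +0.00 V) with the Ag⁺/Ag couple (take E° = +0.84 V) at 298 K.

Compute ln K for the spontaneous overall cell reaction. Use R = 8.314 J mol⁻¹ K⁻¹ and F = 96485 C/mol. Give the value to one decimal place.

Cathode: Ag⁺/Ag; anode: H⁺/H₂. E°cell = (+0.84) − (+0.00) = +0.84 V, with n = 2.
ΔG° = −nFE° = −RT ln K, so ln K = nFE°/(RT) = (2)(96485)(+0.84) / ((8.314)(298)) = 65.425.

65.4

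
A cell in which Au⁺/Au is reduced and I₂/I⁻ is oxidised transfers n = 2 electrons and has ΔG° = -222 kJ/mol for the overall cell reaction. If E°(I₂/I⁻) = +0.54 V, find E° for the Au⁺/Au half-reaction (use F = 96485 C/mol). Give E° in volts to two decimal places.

+1.69 V

E°cell = −ΔG°/(nF) = −(-222×10³)/((2)(96485)) = +1.150 V.
Since Au⁺/Au is the cathode and I₂/I⁻ the anode, E°cell = E°(Au⁺/Au) − E°(I₂/I⁻).
So E°(Au⁺/Au) = E°cell + E°(I₂/I⁻) = +1.150 + (+0.54) = +1.69 V.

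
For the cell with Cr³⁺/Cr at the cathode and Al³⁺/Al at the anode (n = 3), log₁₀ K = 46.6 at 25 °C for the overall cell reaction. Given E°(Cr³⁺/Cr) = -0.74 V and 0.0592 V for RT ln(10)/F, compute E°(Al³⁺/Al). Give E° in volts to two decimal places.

E°cell = (0.0592/n)·log K = (0.0592/3)(46.6) = +0.920 V.
Since Cr³⁺/Cr is the cathode and Al³⁺/Al the anode, E°cell = E°(Cr³⁺/Cr) − E°(Al³⁺/Al).
So E°(Al³⁺/Al) = E°(Cr³⁺/Cr) − E°cell = (-0.74) − (+0.920) = -1.66 V.

-1.66 V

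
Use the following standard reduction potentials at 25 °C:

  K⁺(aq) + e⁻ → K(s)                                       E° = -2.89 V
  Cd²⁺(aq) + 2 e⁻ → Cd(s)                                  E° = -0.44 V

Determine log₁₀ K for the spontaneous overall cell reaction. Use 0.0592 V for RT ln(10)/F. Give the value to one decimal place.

Cathode: Cd²⁺/Cd; anode: K⁺/K. E°cell = +2.45 V, n = 2.
log K = nE°cell / 0.0592 = (2)(+2.45) / 0.0592 = 82.8.

82.8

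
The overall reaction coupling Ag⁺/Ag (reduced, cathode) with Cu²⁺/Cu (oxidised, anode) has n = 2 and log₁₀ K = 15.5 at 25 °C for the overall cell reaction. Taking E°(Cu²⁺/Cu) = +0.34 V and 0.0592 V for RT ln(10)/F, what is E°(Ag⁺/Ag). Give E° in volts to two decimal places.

+0.80 V

E°cell = (0.0592/n)·log K = (0.0592/2)(15.5) = +0.459 V.
Since Ag⁺/Ag is the cathode and Cu²⁺/Cu the anode, E°cell = E°(Ag⁺/Ag) − E°(Cu²⁺/Cu).
So E°(Ag⁺/Ag) = E°cell + E°(Cu²⁺/Cu) = +0.459 + (+0.34) = +0.80 V.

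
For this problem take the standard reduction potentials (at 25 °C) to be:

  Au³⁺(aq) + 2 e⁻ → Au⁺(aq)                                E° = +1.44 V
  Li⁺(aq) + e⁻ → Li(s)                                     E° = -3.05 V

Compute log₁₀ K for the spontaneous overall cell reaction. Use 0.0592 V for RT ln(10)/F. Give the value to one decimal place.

151.7

Cathode: Au³⁺/Au⁺; anode: Li⁺/Li. E°cell = +4.49 V, n = 2.
log K = nE°cell / 0.0592 = (2)(+4.49) / 0.0592 = 151.7.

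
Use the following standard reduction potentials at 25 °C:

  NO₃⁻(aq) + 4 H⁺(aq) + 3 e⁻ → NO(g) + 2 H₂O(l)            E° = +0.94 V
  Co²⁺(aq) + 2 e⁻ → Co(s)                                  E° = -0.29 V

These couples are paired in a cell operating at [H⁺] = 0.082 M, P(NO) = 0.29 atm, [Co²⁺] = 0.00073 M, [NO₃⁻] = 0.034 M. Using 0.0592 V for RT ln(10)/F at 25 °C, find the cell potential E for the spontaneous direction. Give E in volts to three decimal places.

NO₃⁻/NO is the cathode (higher E°), Co²⁺/Co the anode: E°cell = +0.94 − (-0.29) = +1.23 V, n = 6.
Overall: 2 NO₃⁻(aq) + 8 H⁺(aq) + 3 Co(s) → 2 NO(g) + 4 H₂O(l) + 3 Co²⁺(aq)
Q = P(NO)^2·[Co²⁺]^3 / ([NO₃⁻]^2·[H⁺]^8); log Q = 1.141.
E = E° − (0.0592/n) log Q = +1.23 − (0.0592/6)(1.141) = +1.219 V.

+1.219 V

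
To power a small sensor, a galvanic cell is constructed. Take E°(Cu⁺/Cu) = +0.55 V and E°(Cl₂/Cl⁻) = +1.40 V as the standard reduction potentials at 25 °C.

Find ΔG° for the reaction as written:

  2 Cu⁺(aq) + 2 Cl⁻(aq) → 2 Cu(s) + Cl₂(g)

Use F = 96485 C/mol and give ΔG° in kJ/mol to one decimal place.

As written, Cu⁺/Cu is reduced (cathode) and Cl₂/Cl⁻ is oxidised (anode), so E°cell = (+0.55) − (+1.40) = -0.85 V.
Balancing electrons gives n = 2.
ΔG° = −nFE° = −(2)(96485)(-0.85) = 164,024 J = +164.0 kJ/mol.

+164.0 kJ/mol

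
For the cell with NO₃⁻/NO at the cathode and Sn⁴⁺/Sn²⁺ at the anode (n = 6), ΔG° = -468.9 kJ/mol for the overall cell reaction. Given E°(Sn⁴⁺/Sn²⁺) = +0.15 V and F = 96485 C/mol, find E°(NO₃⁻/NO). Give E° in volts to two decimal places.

+0.96 V

E°cell = −ΔG°/(nF) = −(-468.9×10³)/((6)(96485)) = +0.810 V.
Since NO₃⁻/NO is the cathode and Sn⁴⁺/Sn²⁺ the anode, E°cell = E°(NO₃⁻/NO) − E°(Sn⁴⁺/Sn²⁺).
So E°(NO₃⁻/NO) = E°cell + E°(Sn⁴⁺/Sn²⁺) = +0.810 + (+0.15) = +0.96 V.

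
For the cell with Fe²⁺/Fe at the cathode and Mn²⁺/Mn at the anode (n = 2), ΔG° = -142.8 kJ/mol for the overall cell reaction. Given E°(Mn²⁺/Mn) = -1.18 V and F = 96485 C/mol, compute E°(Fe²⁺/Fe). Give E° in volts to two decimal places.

-0.44 V

E°cell = −ΔG°/(nF) = −(-142.8×10³)/((2)(96485)) = +0.740 V.
Since Fe²⁺/Fe is the cathode and Mn²⁺/Mn the anode, E°cell = E°(Fe²⁺/Fe) − E°(Mn²⁺/Mn).
So E°(Fe²⁺/Fe) = E°cell + E°(Mn²⁺/Mn) = +0.740 + (-1.18) = -0.44 V.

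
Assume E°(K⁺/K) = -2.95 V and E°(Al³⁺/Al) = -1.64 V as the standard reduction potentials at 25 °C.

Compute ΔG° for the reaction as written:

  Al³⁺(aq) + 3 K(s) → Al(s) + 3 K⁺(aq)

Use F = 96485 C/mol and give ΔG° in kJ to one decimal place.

-379.2 kJ

As written, Al³⁺/Al is reduced (cathode) and K⁺/K is oxidised (anode), so E°cell = (-1.64) − (-2.95) = +1.31 V.
Balancing electrons gives n = 3.
ΔG° = −nFE° = −(3)(96485)(+1.31) = -379,186 J = -379.2 kJ.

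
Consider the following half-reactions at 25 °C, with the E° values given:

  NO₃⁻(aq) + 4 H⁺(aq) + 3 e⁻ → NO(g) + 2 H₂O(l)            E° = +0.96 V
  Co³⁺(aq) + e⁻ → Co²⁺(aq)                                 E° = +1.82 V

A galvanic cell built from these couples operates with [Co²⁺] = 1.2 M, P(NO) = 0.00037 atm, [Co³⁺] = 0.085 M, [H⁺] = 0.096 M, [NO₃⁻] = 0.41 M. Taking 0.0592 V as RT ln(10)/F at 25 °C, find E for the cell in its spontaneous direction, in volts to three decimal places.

Co³⁺/Co²⁺ is the cathode (higher E°), NO₃⁻/NO the anode: E°cell = +1.82 − (+0.96) = +0.86 V, n = 3.
Overall: 3 Co³⁺(aq) + NO(g) + 2 H₂O(l) → 3 Co²⁺(aq) + NO₃⁻(aq) + 4 H⁺(aq)
Q = [Co²⁺]^3·[NO₃⁻]·[H⁺]^4 / ([Co³⁺]^3·P(NO)); log Q = 2.423.
E = E° − (0.0592/n) log Q = +0.86 − (0.0592/3)(2.423) = +0.812 V.

+0.812 V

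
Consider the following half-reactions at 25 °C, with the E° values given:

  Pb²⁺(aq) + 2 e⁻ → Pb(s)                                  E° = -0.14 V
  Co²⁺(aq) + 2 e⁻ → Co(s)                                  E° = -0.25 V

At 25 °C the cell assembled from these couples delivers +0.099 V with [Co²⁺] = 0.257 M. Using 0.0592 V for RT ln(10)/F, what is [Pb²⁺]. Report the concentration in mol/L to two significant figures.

Pb²⁺/Pb is the cathode, Co²⁺/Co the anode: E°cell = +0.11 V, n = 2.
Overall reaction: Pb²⁺(aq) + Co(s) → Pb(s) + Co²⁺(aq); Q = [Co²⁺]^1/[Pb²⁺]^1.
From E = E° − (0.0592/n) log Q: log Q = (E° − E)·n/0.0592 = (+0.11 − (+0.099))·2/0.0592 = 0.3716.
So 1·log[Pb²⁺] = 1·log(0.257) − log Q = -0.5901 − (0.3716) = -0.9617; [Pb²⁺] = 10^(-0.9617) ≈ 0.11 M.

0.11 M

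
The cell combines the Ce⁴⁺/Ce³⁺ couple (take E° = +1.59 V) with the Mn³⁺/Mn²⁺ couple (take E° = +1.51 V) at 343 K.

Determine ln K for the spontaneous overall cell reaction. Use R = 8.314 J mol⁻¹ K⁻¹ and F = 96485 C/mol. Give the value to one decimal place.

2.7

Cathode: Ce⁴⁺/Ce³⁺; anode: Mn³⁺/Mn²⁺. E°cell = (+1.59) − (+1.51) = +0.08 V, with n = 1.
ΔG° = −nFE° = −RT ln K, so ln K = nFE°/(RT) = (1)(96485)(+0.08) / ((8.314)(343)) = 2.707.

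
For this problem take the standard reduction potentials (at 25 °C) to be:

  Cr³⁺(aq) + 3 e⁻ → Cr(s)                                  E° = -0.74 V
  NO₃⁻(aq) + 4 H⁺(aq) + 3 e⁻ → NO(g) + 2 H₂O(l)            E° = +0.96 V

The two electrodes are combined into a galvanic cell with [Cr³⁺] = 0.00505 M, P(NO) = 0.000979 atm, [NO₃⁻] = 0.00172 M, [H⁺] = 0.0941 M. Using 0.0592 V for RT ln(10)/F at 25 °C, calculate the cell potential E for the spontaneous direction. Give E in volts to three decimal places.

NO₃⁻/NO is the cathode (higher E°), Cr³⁺/Cr the anode: E°cell = +0.96 − (-0.74) = +1.70 V, n = 3.
Overall: NO₃⁻(aq) + 4 H⁺(aq) + Cr(s) → NO(g) + 2 H₂O(l) + Cr³⁺(aq)
Q = P(NO)·[Cr³⁺] / ([NO₃⁻]·[H⁺]^4); log Q = 1.564.
E = E° − (0.0592/n) log Q = +1.70 − (0.0592/3)(1.564) = +1.669 V.

+1.669 V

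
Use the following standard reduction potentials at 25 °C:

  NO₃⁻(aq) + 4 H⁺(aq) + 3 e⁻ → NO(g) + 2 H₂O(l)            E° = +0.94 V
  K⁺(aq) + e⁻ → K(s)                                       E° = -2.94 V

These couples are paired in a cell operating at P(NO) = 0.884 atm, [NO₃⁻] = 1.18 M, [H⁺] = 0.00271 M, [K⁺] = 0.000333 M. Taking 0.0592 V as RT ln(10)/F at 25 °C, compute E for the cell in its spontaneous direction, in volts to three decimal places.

+3.886 V

NO₃⁻/NO is the cathode (higher E°), K⁺/K the anode: E°cell = +0.94 − (-2.94) = +3.88 V, n = 3.
Overall: NO₃⁻(aq) + 4 H⁺(aq) + 3 K(s) → NO(g) + 2 H₂O(l) + 3 K⁺(aq)
Q = P(NO)·[K⁺]^3 / ([NO₃⁻]·[H⁺]^4); log Q = -0.290.
E = E° − (0.0592/n) log Q = +3.88 − (0.0592/3)(-0.290) = +3.886 V.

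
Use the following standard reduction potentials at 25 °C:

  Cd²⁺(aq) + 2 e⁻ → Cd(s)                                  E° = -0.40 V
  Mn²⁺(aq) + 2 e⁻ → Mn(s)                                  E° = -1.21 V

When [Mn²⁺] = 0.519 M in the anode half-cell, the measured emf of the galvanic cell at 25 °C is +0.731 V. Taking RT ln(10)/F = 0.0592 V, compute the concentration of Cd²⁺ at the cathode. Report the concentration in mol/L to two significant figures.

0.0011 M

Cd²⁺/Cd is the cathode, Mn²⁺/Mn the anode: E°cell = +0.81 V, n = 2.
Overall reaction: Cd²⁺(aq) + Mn(s) → Cd(s) + Mn²⁺(aq); Q = [Mn²⁺]^1/[Cd²⁺]^1.
From E = E° − (0.0592/n) log Q: log Q = (E° − E)·n/0.0592 = (+0.81 − (+0.731))·2/0.0592 = 2.6689.
So 1·log[Cd²⁺] = 1·log(0.519) − log Q = -0.2848 − (2.6689) = -2.9537; [Cd²⁺] = 10^(-2.9537) ≈ 0.0011 M.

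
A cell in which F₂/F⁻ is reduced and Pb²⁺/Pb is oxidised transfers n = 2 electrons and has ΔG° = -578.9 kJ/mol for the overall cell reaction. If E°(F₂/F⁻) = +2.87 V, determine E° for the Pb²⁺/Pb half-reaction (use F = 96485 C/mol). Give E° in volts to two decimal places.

-0.13 V

E°cell = −ΔG°/(nF) = −(-578.9×10³)/((2)(96485)) = +3.000 V.
Since F₂/F⁻ is the cathode and Pb²⁺/Pb the anode, E°cell = E°(F₂/F⁻) − E°(Pb²⁺/Pb).
So E°(Pb²⁺/Pb) = E°(F₂/F⁻) − E°cell = (+2.87) − (+3.000) = -0.13 V.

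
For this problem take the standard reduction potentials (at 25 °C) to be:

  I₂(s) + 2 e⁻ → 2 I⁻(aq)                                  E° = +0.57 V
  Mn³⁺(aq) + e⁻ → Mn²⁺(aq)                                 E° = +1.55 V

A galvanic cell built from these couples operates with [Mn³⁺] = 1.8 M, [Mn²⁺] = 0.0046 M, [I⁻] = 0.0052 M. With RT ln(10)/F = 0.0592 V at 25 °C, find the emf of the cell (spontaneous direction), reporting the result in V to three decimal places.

+0.998 V

Mn³⁺/Mn²⁺ is the cathode (higher E°), I₂/I⁻ the anode: E°cell = +1.55 − (+0.57) = +0.98 V, n = 2.
Overall: 2 Mn³⁺(aq) + 2 I⁻(aq) → 2 Mn²⁺(aq) + I₂(s)
Q = [Mn²⁺]^2 / ([Mn³⁺]^2·[I⁻]^2); log Q = -0.617.
E = E° − (0.0592/n) log Q = +0.98 − (0.0592/2)(-0.617) = +0.998 V.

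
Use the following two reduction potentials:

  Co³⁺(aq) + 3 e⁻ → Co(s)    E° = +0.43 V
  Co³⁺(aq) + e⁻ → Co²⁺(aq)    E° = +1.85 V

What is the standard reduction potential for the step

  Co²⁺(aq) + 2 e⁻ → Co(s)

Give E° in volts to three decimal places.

-0.280 V

Sequential free energies add, so n₃E°₃ = n₁E°₁ + n₂E°₂.
With n₃ = 3, and the known step contributing 1×(+1.85) V, the unknown satisfies 2·E° = 3×(+0.43) − 1×(+1.85) = -0.560.
E° = -0.560 / 2 = -0.280 V.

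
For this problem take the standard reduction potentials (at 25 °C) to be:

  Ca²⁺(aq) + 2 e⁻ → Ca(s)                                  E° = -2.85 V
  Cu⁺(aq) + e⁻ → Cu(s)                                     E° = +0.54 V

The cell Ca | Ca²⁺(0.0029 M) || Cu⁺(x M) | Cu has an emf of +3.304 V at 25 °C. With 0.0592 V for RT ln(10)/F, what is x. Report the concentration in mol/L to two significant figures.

0.0019 M

Cu⁺/Cu is the cathode, Ca²⁺/Ca the anode: E°cell = +3.39 V, n = 2.
Overall reaction: 2 Cu⁺(aq) + Ca(s) → 2 Cu(s) + Ca²⁺(aq); Q = [Ca²⁺]^1/[Cu⁺]^2.
From E = E° − (0.0592/n) log Q: log Q = (E° − E)·n/0.0592 = (+3.39 − (+3.304))·2/0.0592 = 2.9054.
So 2·log[Cu⁺] = 1·log(0.0029) − log Q = -2.5376 − (2.9054) = -5.4430; log[Cu⁺] = -5.4430 / 2 = -2.7215; [Cu⁺] = 10^(-2.7215) ≈ 0.0019 M.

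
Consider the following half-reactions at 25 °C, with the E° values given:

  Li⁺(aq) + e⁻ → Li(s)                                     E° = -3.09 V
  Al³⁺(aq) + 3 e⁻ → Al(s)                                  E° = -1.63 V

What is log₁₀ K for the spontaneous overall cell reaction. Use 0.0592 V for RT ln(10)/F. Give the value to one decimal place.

Cathode: Al³⁺/Al; anode: Li⁺/Li. E°cell = +1.46 V, n = 3.
log K = nE°cell / 0.0592 = (3)(+1.46) / 0.0592 = 74.0.

74.0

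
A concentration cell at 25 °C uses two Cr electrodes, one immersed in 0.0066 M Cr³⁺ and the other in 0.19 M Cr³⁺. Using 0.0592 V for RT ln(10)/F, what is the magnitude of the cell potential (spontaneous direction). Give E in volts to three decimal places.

+0.029 V

For a concentration cell E°cell = 0. The 0.19 M side is the cathode (reduction is favoured where [Cr³⁺] is higher).
With n = 3, E = −(0.0592/3) log([Cr³⁺]ₐₙ/[Cr³⁺]꜀ₐₜ) = −(0.0592/3) log(0.0066/0.19) = −(0.0592/3)(-1.459) = +0.029 V.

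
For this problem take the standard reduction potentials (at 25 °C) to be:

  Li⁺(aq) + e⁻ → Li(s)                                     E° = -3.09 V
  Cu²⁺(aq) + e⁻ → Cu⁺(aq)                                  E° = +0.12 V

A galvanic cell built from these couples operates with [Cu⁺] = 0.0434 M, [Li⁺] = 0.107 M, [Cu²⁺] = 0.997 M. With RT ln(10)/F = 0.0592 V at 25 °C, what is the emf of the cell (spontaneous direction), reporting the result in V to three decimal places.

Cu²⁺/Cu⁺ is the cathode (higher E°), Li⁺/Li the anode: E°cell = +0.12 − (-3.09) = +3.21 V, n = 1.
Overall: Cu²⁺(aq) + Li(s) → Cu⁺(aq) + Li⁺(aq)
Q = [Cu⁺]·[Li⁺] / ([Cu²⁺]); log Q = -2.332.
E = E° − (0.0592/n) log Q = +3.21 − (0.0592/1)(-2.332) = +3.348 V.

+3.348 V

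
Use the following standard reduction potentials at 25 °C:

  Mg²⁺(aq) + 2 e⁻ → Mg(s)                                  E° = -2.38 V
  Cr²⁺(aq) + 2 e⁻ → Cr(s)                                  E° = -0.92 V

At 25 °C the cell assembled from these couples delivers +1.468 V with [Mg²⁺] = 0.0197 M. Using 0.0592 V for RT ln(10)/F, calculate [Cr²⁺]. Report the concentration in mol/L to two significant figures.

0.037 M

Cr²⁺/Cr is the cathode, Mg²⁺/Mg the anode: E°cell = +1.46 V, n = 2.
Overall reaction: Cr²⁺(aq) + Mg(s) → Cr(s) + Mg²⁺(aq); Q = [Mg²⁺]^1/[Cr²⁺]^1.
From E = E° − (0.0592/n) log Q: log Q = (E° − E)·n/0.0592 = (+1.46 − (+1.468))·2/0.0592 = -0.2703.
So 1·log[Cr²⁺] = 1·log(0.0197) − log Q = -1.7055 − (-0.2703) = -1.4352; [Cr²⁺] = 10^(-1.4352) ≈ 0.037 M.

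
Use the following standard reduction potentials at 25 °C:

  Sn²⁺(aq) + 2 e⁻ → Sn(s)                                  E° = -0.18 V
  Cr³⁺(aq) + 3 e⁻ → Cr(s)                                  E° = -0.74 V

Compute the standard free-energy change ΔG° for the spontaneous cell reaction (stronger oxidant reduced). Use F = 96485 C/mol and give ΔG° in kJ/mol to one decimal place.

Sn²⁺/Sn (E° = -0.18 V) is the cathode; Cr³⁺/Cr (E° = -0.74 V) is the anode, so E°cell = +0.56 V.
Balancing electrons gives n = 6 (lcm of 2 and 3).
ΔG° = −nFE° = −(6)(96485)(+0.56) = -324,190 J = -324.2 kJ/mol.

-324.2 kJ/mol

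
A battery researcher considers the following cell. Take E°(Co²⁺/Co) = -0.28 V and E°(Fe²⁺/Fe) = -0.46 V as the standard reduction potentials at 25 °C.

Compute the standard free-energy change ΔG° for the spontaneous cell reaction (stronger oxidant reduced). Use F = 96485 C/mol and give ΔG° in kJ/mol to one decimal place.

-34.7 kJ/mol

Co²⁺/Co (E° = -0.28 V) is the cathode; Fe²⁺/Fe (E° = -0.46 V) is the anode, so E°cell = +0.18 V.
Balancing electrons gives n = 2 (lcm of 2 and 2).
ΔG° = −nFE° = −(2)(96485)(+0.18) = -34,735 J = -34.7 kJ/mol.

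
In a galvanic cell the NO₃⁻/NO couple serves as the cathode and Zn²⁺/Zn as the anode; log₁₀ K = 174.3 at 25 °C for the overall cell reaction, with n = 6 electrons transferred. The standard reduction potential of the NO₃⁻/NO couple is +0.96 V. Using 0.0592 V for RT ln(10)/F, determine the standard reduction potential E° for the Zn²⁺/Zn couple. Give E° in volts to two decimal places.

E°cell = (0.0592/n)·log K = (0.0592/6)(174.3) = +1.720 V.
Since NO₃⁻/NO is the cathode and Zn²⁺/Zn the anode, E°cell = E°(NO₃⁻/NO) − E°(Zn²⁺/Zn).
So E°(Zn²⁺/Zn) = E°(NO₃⁻/NO) − E°cell = (+0.96) − (+1.720) = -0.76 V.

-0.76 V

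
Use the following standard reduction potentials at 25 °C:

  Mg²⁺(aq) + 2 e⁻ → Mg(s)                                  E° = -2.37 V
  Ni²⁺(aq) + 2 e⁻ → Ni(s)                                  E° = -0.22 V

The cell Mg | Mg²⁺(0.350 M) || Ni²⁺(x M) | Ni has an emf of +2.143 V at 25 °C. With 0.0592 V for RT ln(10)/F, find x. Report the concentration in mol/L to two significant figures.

0.20 M

Ni²⁺/Ni is the cathode, Mg²⁺/Mg the anode: E°cell = +2.15 V, n = 2.
Overall reaction: Ni²⁺(aq) + Mg(s) → Ni(s) + Mg²⁺(aq); Q = [Mg²⁺]^1/[Ni²⁺]^1.
From E = E° − (0.0592/n) log Q: log Q = (E° − E)·n/0.0592 = (+2.15 − (+2.143))·2/0.0592 = 0.2365.
So 1·log[Ni²⁺] = 1·log(0.35) − log Q = -0.4559 − (0.2365) = -0.6924; [Ni²⁺] = 10^(-0.6924) ≈ 0.20 M.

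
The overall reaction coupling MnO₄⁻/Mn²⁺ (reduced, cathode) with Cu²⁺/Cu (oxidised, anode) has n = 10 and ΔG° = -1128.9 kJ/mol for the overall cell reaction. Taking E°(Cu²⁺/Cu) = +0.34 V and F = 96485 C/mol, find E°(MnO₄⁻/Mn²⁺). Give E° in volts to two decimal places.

E°cell = −ΔG°/(nF) = −(-1128.9×10³)/((10)(96485)) = +1.170 V.
Since MnO₄⁻/Mn²⁺ is the cathode and Cu²⁺/Cu the anode, E°cell = E°(MnO₄⁻/Mn²⁺) − E°(Cu²⁺/Cu).
So E°(MnO₄⁻/Mn²⁺) = E°cell + E°(Cu²⁺/Cu) = +1.170 + (+0.34) = +1.51 V.

+1.51 V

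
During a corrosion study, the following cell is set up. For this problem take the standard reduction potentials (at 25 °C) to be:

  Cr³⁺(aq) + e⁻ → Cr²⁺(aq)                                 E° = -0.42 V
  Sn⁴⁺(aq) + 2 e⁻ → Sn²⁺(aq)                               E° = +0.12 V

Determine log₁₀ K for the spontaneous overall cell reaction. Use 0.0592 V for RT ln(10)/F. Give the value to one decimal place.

Cathode: Sn⁴⁺/Sn²⁺; anode: Cr³⁺/Cr²⁺. E°cell = +0.54 V, n = 2.
log K = nE°cell / 0.0592 = (2)(+0.54) / 0.0592 = 18.2.

18.2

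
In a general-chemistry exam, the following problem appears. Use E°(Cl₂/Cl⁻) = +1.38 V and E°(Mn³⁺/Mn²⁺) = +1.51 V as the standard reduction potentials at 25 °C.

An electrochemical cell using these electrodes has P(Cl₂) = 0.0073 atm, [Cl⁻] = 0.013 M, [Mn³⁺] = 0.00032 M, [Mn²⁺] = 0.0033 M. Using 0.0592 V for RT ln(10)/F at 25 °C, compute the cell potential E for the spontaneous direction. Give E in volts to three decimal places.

+0.022 V

Mn³⁺/Mn²⁺ is the cathode (higher E°), Cl₂/Cl⁻ the anode: E°cell = +1.51 − (+1.38) = +0.13 V, n = 2.
Overall: 2 Mn³⁺(aq) + 2 Cl⁻(aq) → 2 Mn²⁺(aq) + Cl₂(g)
Q = [Mn²⁺]^2·P(Cl₂) / ([Mn³⁺]^2·[Cl⁻]^2); log Q = 3.662.
E = E° − (0.0592/n) log Q = +0.13 − (0.0592/2)(3.662) = +0.022 V.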